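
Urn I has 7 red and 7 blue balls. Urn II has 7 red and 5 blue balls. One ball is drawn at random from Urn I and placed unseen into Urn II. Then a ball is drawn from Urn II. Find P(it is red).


P(transfer red) = 7/14 = 1/2; P(transfer blue) = 1/2
If red transferred: Urn II has 8 red of 13, so P(red|red moved) = 8/13
If blue transferred: Urn II has 7 red of 13, so P(red|blue moved) = 7/13
By total probability: P(red) = 1/2*8/13 + 1/2*7/13 = 15/26

15/26


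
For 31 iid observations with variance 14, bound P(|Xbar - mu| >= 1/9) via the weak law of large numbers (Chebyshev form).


Var(Xbar) = Var(X)/n = 14/31
Chebyshev: P(|Xbar-mu| >= 1/9) <= Var(Xbar)/(1/9)^2 = (14/31)/(1/81) = 1134/31
Bound exceeds 1, so trivial bound: 1

1


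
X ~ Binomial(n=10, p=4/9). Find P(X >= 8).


P(X>=8) = P(X=8) + P(X=9) + P(X=10)
= 8192000/387420489 + 13107200/3486784401 + 1048576/3486784401
= 9764864/387420489

9764864/387420489


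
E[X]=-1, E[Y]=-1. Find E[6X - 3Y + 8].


E[6X - 3Y + 8] = 6*E[X] - 3*E[Y] + 8
= (6)*(-1) + (-3)*(-1) + (8)
= -6 + 3 + 8 = 5

5


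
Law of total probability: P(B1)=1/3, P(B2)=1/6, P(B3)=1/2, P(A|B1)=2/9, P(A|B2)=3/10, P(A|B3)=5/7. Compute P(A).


P(A) = P(A|B1)P(B1) + P(A|B2)P(B2) + P(A|B3)P(B3)
= 2/9*1/3 + 3/10*1/6 + 5/7*1/2
= 2/27 + 1/20 + 5/14 = 1819/3780

1819/3780


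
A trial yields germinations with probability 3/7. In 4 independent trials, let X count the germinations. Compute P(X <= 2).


P(X<=2) = P(X=0) + P(X=1) + P(X=2)
= 256/2401 + 768/2401 + 864/2401
= 1888/2401

1888/2401


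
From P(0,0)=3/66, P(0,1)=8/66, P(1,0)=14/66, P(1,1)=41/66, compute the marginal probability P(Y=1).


P(Y=1) = P(0,1)+P(1,1) = 8/66 + 41/66 = 49/66

49/66


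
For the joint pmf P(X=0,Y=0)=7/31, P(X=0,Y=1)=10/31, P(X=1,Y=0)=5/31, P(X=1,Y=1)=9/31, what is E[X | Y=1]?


P(Y=1) = 19/31
E[X|Y=1] = (0*10 + 1*9)/19 = 9/19

9/19


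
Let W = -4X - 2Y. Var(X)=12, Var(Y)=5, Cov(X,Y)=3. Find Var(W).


Var(-4X - 2Y) = (-4)^2*Var(X) + (-2)^2*Var(Y) + 2*(-4)*(-2)*Cov(X,Y)
= 16*12 + 4*5 + 16*3
= 192 + 20 + 48 = 260

260


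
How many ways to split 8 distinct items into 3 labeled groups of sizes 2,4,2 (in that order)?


8! = 40320
Denominator: 2!=2 * 4!=24 * 2!=2
Coefficient = 40320 / 96 = 420

420


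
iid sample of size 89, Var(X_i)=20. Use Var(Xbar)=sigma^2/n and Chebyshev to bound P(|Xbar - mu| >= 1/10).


Var(Xbar) = Var(X)/n = 20/89
Chebyshev: P(|Xbar-mu| >= 1/10) <= Var(Xbar)/(1/10)^2 = (20/89)/(1/100) = 2000/89
Bound exceeds 1, so trivial bound: 1

1


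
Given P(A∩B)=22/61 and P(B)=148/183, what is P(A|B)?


P(A|B) = P(A∩B)/P(B) = (66/183)/(148/183) = 66/148 = 33/74

33/74


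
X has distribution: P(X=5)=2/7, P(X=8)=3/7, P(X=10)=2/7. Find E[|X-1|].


E[|X-1|] = sum(g(x)*P(x))
= 4*2/7 + 7*3/7 + 9*2/7
= 47/7

47/7


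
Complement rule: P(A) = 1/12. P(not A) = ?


P(A') = 1 - P(A) = 1 - 1/12 = 11/12

11/12


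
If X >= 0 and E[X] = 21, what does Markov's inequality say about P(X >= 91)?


Markov: P(X >= a) <= E[X]/a
P(X >= 91) <= 21/91 = 3/13

3/13


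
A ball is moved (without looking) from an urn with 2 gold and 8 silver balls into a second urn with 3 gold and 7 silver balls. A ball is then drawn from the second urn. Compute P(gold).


P(transfer gold) = 2/10 = 1/5; P(transfer silver) = 4/5
If gold transferred: Urn II has 4 gold of 11, so P(gold|gold moved) = 4/11
If silver transferred: Urn II has 3 gold of 11, so P(gold|silver moved) = 3/11
By total probability: P(gold) = 1/5*4/11 + 4/5*3/11 = 16/55

16/55


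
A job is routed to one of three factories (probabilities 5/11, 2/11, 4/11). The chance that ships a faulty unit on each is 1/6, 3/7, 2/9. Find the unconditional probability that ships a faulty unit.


P(A) = P(A|B1)P(B1) + P(A|B2)P(B2) + P(A|B3)P(B3)
= 1/6*5/11 + 3/7*2/11 + 2/9*4/11
= 5/66 + 6/77 + 8/99 = 325/1386

325/1386


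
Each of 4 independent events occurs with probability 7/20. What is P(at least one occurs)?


P(at least one) = 1 - P(none)
P(none) = (1 - 7/20)^4 = (13/20)^4 = 28561/160000
P(at least one) = 1 - 28561/160000 = 131439/160000

131439/160000


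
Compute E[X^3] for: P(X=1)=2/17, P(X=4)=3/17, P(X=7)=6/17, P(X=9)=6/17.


E[X^3] = sum(x^3 * P(x))
= 1*2/17 + 64*3/17 + 343*6/17 + 729*6/17
= 6626/17

6626/17


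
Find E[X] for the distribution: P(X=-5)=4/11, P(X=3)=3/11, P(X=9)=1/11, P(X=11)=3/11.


E[X] = sum(x * P(x))
= -5*4/11 + 3*3/11 + 9*1/11 + 11*3/11
= 31/11

31/11


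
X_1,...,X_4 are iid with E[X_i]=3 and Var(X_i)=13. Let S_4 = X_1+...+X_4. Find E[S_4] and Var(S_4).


E[S_n] = n*mu = 4*3 = 12
Var(S_n) = n*sigma^2 = 4*13 = 52

E[S_4]=12, Var(S_4)=52


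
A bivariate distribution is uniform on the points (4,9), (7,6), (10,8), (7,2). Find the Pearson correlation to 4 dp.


Cov(X,Y) = -0.7500, Var(X) = 4.5000, Var(Y) = 7.1875
rho = Cov/(sqrt(VarX)*sqrt(VarY)) = -0.1319

-0.1319


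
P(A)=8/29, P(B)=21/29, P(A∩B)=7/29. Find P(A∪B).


P(A∪B) = P(A) + P(B) - P(A∩B)
= 8/29 + 21/29 - 7/29 = 22/29

22/29


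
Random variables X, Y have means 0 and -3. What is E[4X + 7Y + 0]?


E[4X + 7Y + 0] = 4*E[X] + 7*E[Y] + 0
= (4)*(0) + (7)*(-3) + (0)
= 0 - 21 + 0 = -21

-21


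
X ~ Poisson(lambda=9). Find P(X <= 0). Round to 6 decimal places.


P(X<=0) = e^(-9)*9^0/0!
≈ 0.0001234098
≈ 0.000123

0.000123


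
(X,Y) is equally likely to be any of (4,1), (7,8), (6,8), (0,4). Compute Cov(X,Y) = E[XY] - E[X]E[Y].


E[X]=17/4, E[Y]=21/4, E[XY]=27
Cov(X,Y) = E[XY] - E[X]E[Y] = 27 - 17/4*21/4 = 75/16

75/16


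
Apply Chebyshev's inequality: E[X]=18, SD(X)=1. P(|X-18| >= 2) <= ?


k = 2/1 = 2
Chebyshev: P(|X-mu| >= k*sigma) <= 1/k^2 = 1/2^2 = 1/4

1/4


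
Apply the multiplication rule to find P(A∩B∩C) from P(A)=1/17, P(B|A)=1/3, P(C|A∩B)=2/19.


P(A∩B∩C) = P(A) * P(B|A) * P(C|A∩B)
= 1/17 * 1/3 * 2/19
= 1/51 * 2/19 = 2/969

2/969


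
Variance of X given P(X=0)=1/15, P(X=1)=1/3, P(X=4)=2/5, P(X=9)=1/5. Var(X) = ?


E[X] = 56/15, E[X^2] = 344/15
Var(X) = E[X^2] - (E[X])^2 = 344/15 - (56/15)^2 = 2024/225

2024/225


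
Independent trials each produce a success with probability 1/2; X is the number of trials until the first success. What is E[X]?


For geometric (trials until first success), E[X] = 1/p = 1/(1/2) = 2

2


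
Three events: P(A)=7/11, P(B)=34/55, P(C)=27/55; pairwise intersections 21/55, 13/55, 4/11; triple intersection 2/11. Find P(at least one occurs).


P(A∪B∪C) = P(A)+P(B)+P(C) - P(AB)-P(AC)-P(BC) + P(ABC)
= 7/11+34/55+27/55 - 21/55-13/55-4/11 + 2/11
= 52/55

52/55


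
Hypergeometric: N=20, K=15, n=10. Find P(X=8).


P(X=8) = C(15,8)*C(5,2) / C(20,10)
= 6435*10 / 184756
= 64350/184756 = 225/646

225/646


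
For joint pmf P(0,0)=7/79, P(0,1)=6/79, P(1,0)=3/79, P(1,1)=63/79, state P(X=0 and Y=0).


Read from table: P(X=0, Y=0) = 7/79

7/79


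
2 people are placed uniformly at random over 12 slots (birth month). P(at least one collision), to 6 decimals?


P(all different) = prod((12-i)/12 for i=0..1) = 0.916667
P(at least one match) = 1 - 0.916667 = 0.083333

0.083333


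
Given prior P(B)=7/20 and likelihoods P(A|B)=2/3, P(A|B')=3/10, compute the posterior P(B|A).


P(A) = P(A|B)P(B) + P(A|B')P(B') = 2/3*7/20 + 3/10*13/20 = 257/600
P(B|A) = P(A|B)P(B)/P(A) = (7/30)/(257/600) = 140/257

140/257


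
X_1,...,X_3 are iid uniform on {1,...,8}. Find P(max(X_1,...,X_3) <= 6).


P(max <= 6) = P(all X_i <= 6) = (P(X_1 <= 6))^3
= (6/8)^3 = (3/4)^3 = 27/64

27/64


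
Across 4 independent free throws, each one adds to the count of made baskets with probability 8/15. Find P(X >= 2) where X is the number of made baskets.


P(X>=2) = P(X=2) + P(X=3) + P(X=4)
= 6272/16875 + 14336/50625 + 4096/50625
= 12416/16875

12416/16875


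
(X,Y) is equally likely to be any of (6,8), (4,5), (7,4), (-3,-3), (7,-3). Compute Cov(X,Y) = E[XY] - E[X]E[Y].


E[X]=21/5, E[Y]=11/5, E[XY]=84/5
Cov(X,Y) = E[XY] - E[X]E[Y] = 84/5 - 21/5*11/5 = 189/25

189/25


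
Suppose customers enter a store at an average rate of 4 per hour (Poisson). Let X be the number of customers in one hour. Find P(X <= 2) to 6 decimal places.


P(X<=2) = e^(-4)*4^0/0! + e^(-4)*4^1/1! + e^(-4)*4^2/2!
≈ 0.0183156389 + 0.0732625556 + 0.1465251111
= 0.2381033056
≈ 0.238103

0.238103


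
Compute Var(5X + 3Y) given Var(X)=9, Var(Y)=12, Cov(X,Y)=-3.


Var(5X + 3Y) = 5^2*Var(X) + 3^2*Var(Y) + 2*5*3*Cov(X,Y)
= 25*9 + 9*12 + 30*(-3)
= 225 + 108 - 90 = 243

243


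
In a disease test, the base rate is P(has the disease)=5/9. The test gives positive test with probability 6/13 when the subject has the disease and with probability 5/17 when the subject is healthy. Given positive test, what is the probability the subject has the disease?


P(A) = P(A|B)P(B) + P(A|B')P(B') = 6/13*5/9 + 5/17*4/9 = 770/1989
P(B|A) = P(A|B)P(B)/P(A) = (10/39)/(770/1989) = 51/77

51/77


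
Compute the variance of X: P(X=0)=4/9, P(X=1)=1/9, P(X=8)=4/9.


E[X] = 11/3, E[X^2] = 257/9
Var(X) = E[X^2] - (E[X])^2 = 257/9 - (11/3)^2 = 136/9

136/9


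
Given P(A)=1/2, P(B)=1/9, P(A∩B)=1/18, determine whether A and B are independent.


P(A)*P(B) = 1/2*1/9 = 1/18
P(A∩B) = 1/18, which equals P(A)P(B), so independent

Yes, A and B are independent


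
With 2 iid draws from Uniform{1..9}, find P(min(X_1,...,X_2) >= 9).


P(min >= 9) = P(all X_i >= 9) = (P(X_1 >= 9))^2
= (1/9)^2 = 1/81

1/81


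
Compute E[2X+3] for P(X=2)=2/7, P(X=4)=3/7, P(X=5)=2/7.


E[2X+3] = sum(g(x)*P(x))
= 7*2/7 + 11*3/7 + 13*2/7
= 73/7

73/7


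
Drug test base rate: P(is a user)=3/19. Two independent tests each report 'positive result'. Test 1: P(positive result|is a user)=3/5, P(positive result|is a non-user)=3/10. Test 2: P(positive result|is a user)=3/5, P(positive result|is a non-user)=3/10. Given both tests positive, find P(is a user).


After test 1: P(+) = 3/5*3/19 + 3/10*16/19 = 33/95
P(B|+) = (9/95)/(33/95) = 3/11
After test 2 (use post1 as new prior): P(+) = 3/5*3/11 + 3/10*8/11 = 21/55
P(B|+,+) = (9/55)/(21/55) = 3/7

3/7


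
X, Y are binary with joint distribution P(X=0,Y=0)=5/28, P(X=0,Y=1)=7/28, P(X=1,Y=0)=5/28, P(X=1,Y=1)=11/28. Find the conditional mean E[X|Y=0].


P(Y=0) = 10/28
E[X|Y=0] = (0*5 + 1*5)/10 = 5/10 = 1/2

1/2


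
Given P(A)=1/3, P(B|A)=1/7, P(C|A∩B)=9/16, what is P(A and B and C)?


P(A∩B∩C) = P(A) * P(B|A) * P(C|A∩B)
= 1/3 * 1/7 * 9/16
= 1/21 * 9/16 = 3/112

3/112


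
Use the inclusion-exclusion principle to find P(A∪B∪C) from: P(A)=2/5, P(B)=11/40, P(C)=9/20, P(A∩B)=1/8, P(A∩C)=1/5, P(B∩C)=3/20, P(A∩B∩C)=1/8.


P(A∪B∪C) = P(A)+P(B)+P(C) - P(AB)-P(AC)-P(BC) + P(ABC)
= 2/5+11/40+9/20 - 1/8-1/5-3/20 + 1/8
= 31/40

31/40


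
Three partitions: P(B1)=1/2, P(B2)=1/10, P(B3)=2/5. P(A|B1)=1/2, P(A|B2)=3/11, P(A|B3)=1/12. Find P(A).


P(A) = P(A|B1)P(B1) + P(A|B2)P(B2) + P(A|B3)P(B3)
= 1/2*1/2 + 3/11*1/10 + 1/12*2/5
= 1/4 + 3/110 + 1/30 = 41/132

41/132


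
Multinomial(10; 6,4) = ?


10! = 3628800
Denominator: 6!=720 * 4!=24
Coefficient = 3628800 / 17280 = 210

210


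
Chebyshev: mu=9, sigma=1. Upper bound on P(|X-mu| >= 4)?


k = 4/1 = 4
Chebyshev: P(|X-mu| >= k*sigma) <= 1/k^2 = 1/4^2 = 1/16

1/16


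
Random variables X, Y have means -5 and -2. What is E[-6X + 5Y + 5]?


E[-6X + 5Y + 5] = -6*E[X] + 5*E[Y] + 5
= (-6)*(-5) + (5)*(-2) + (5)
= 30 - 10 + 5 = 25

25


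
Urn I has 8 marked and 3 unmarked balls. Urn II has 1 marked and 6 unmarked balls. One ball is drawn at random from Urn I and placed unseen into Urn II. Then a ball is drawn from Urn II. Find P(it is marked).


P(transfer marked) = 8/11; P(transfer unmarked) = 3/11
If marked transferred: Urn II has 2 marked of 8, so P(marked|marked moved) = 1/4
If unmarked transferred: Urn II has 1 marked of 8, so P(marked|unmarked moved) = 1/8
By total probability: P(marked) = 8/11*1/4 + 3/11*1/8 = 19/88

19/88


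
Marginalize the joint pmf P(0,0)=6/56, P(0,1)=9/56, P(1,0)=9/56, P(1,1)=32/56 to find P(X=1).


P(X=1) = P(1,0)+P(1,1) = 9/56 + 32/56 = 41/56

41/56


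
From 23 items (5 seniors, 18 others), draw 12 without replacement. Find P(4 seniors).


P(X=4) = C(5,4)*C(18,8) / C(23,12)
= 5*43758 / 1352078
= 218790/1352078 = 495/3059

495/3059


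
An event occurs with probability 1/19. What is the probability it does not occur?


P(A') = 1 - P(A) = 1 - 1/19 = 18/19

18/19


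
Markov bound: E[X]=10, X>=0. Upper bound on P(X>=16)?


Markov: P(X >= a) <= E[X]/a
P(X >= 16) <= 10/16 = 5/8

5/8


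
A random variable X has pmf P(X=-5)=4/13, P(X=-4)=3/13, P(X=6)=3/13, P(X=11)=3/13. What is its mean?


E[X] = sum(x * P(x))
= -5*4/13 - 4*3/13 + 6*3/13 + 11*3/13
= 19/13

19/13


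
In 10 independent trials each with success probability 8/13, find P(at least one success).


P(at least one) = 1 - P(none)
P(none) = (1 - 8/13)^10 = (5/13)^10 = 9765625/137858491849
P(at least one) = 1 - 9765625/137858491849 = 137848726224/137858491849

137848726224/137858491849


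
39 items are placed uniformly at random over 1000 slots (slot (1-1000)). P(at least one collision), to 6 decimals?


P(all different) = prod((1000-i)/1000 for i=0..38) = 0.472037
P(at least one match) = 1 - 0.472037 = 0.527963

0.527963


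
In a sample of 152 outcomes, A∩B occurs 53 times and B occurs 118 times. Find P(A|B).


P(A|B) = P(A∩B)/P(B) = (53/152)/(118/152) = 53/118

53/118


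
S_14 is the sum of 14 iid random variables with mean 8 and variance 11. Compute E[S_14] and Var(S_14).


E[S_n] = n*mu = 14*8 = 112
Var(S_n) = n*sigma^2 = 14*11 = 154

E[S_14]=112, Var(S_14)=154


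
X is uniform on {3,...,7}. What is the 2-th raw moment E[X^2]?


E[X^2] = (1/5) * sum(x^2 for x=3..7)
= 135/5 = 27

27


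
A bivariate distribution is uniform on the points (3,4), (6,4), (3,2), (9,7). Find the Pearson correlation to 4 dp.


Cov(X,Y) = 3.9375, Var(X) = 6.1875, Var(Y) = 3.1875
rho = Cov/(sqrt(VarX)*sqrt(VarY)) = 0.8866

0.8866


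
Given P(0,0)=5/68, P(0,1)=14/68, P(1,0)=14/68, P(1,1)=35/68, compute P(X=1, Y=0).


Read from table: P(X=1, Y=0) = 14/68 = 7/34

7/34


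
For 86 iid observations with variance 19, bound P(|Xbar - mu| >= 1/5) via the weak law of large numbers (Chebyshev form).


Var(Xbar) = Var(X)/n = 19/86
Chebyshev: P(|Xbar-mu| >= 1/5) <= Var(Xbar)/(1/5)^2 = (19/86)/(1/25) = 475/86
Bound exceeds 1, so trivial bound: 1

1


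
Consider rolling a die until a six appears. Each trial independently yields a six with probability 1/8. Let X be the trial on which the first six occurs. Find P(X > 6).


P(X > 6) = P(first 6 trials all fail) = (1-p)^6 = (7/8)^6 = 117649/262144

117649/262144


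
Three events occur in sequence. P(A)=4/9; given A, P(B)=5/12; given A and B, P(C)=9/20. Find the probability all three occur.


P(A∩B∩C) = P(A) * P(B|A) * P(C|A∩B)
= 4/9 * 5/12 * 9/20
= 5/27 * 9/20 = 1/12

1/12


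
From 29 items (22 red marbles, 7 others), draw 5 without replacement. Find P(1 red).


P(X=1) = C(22,1)*C(7,4) / C(29,5)
= 22*35 / 118755
= 770/118755 = 22/3393

22/3393


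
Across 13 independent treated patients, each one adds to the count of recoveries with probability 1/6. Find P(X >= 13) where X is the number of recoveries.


P(X>=13) = P(X=13)
= 1/13060694016
= 1/13060694016

1/13060694016


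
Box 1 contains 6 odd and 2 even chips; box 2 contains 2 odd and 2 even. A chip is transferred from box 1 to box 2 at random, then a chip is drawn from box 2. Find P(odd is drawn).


P(transfer odd) = 6/8 = 3/4; P(transfer even) = 1/4
If odd transferred: Urn II has 3 odd of 5, so P(odd|odd moved) = 3/5
If even transferred: Urn II has 2 odd of 5, so P(odd|even moved) = 2/5
By total probability: P(odd) = 3/4*3/5 + 1/4*2/5 = 11/20

11/20


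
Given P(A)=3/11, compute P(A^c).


P(A') = 1 - P(A) = 1 - 3/11 = 8/11

8/11


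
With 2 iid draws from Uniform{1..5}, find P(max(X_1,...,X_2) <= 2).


P(max <= 2) = P(all X_i <= 2) = (P(X_1 <= 2))^2
= (2/5)^2 = 4/25

4/25


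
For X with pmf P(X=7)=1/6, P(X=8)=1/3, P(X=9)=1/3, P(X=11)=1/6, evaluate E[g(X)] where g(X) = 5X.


E[5X] = sum(g(x)*P(x))
= 35*1/6 + 40*1/3 + 45*1/3 + 55*1/6
= 130/3

130/3


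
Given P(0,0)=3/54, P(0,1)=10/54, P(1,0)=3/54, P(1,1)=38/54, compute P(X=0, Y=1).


Read from table: P(X=0, Y=1) = 10/54 = 5/27

5/27


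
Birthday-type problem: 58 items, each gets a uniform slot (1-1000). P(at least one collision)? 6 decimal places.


P(all different) = prod((1000-i)/1000 for i=0..57) = 0.185328
P(at least one match) = 1 - 0.185328 = 0.814672

0.814672


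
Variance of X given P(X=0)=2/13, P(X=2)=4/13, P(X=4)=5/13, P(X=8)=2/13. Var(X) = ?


E[X] = 44/13, E[X^2] = 224/13
Var(X) = E[X^2] - (E[X])^2 = 224/13 - (44/13)^2 = 976/169

976/169


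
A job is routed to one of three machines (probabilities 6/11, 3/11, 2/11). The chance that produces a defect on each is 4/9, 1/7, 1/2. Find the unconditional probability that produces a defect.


P(A) = P(A|B1)P(B1) + P(A|B2)P(B2) + P(A|B3)P(B3)
= 4/9*6/11 + 1/7*3/11 + 1/2*2/11
= 8/33 + 3/77 + 1/11 = 86/231

86/231


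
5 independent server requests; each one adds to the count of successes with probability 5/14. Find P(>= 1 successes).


P(at least one) = 1 - P(none)
P(none) = (1 - 5/14)^5 = (9/14)^5 = 59049/537824
P(at least one) = 1 - 59049/537824 = 478775/537824

478775/537824


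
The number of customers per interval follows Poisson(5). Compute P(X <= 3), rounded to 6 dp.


P(X<=3) = e^(-5)*5^0/0! + e^(-5)*5^1/1! + e^(-5)*5^2/2! + e^(-5)*5^3/3!
≈ 0.0067379470 + 0.0336897350 + 0.0842243375 + 0.1403738958
= 0.2650259153
≈ 0.265026

0.265026


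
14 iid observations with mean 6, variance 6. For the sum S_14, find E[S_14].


E[S_n] = n*E[X_1] = 14*6 = 84

84


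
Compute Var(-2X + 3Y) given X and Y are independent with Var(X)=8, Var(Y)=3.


Independence => Cov(X,Y)=0
Var(-2X + 3Y) = (-2)^2*Var(X) + 3^2*Var(Y)
= 4*8 + 9*3 = 59

59


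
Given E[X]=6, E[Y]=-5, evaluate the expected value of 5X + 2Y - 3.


E[5X + 2Y - 3] = 5*E[X] + 2*E[Y] - 3
= (5)*(6) + (2)*(-5) + (-3)
= 30 - 10 - 3 = 17

17


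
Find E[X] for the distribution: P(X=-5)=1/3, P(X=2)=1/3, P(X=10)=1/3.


E[X] = sum(x * P(x))
= -5*1/3 + 2*1/3 + 10*1/3
= 7/3

7/3


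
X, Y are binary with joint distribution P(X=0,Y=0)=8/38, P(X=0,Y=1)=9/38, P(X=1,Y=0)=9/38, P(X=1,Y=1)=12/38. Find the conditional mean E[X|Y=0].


P(Y=0) = 17/38
E[X|Y=0] = (0*8 + 1*9)/17 = 9/17

9/17


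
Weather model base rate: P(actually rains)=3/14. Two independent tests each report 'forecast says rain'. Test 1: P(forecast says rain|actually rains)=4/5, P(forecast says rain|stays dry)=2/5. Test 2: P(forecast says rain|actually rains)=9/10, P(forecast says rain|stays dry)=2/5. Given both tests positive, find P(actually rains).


After test 1: P(+) = 4/5*3/14 + 2/5*11/14 = 17/35
P(B|+) = (6/35)/(17/35) = 6/17
After test 2 (use post1 as new prior): P(+) = 9/10*6/17 + 2/5*11/17 = 49/85
P(B|+,+) = (27/85)/(49/85) = 27/49

27/49


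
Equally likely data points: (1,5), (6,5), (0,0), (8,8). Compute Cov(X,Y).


E[X]=15/4, E[Y]=9/2, E[XY]=99/4
Cov(X,Y) = E[XY] - E[X]E[Y] = 99/4 - 15/4*9/2 = 63/8

63/8


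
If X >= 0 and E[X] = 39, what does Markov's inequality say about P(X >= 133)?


Markov: P(X >= a) <= E[X]/a
P(X >= 133) <= 39/133

39/133


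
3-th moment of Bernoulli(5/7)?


For Bernoulli: X in {0,1}
E[X^3] = 0^3*(1-5/7) + 1^3*5/7 = 5/7

5/7


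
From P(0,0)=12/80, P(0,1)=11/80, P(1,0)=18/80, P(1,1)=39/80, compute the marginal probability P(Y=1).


P(Y=1) = P(0,1)+P(1,1) = 11/80 + 39/80 = 50/80 = 5/8

5/8


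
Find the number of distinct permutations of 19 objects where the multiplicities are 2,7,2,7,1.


19! = 121645100408832000
Denominator: 2!=2 * 7!=5040 * 2!=2 * 7!=5040 * 1!=1
Coefficient = 121645100408832000 / 101606400 = 1197218880

1197218880


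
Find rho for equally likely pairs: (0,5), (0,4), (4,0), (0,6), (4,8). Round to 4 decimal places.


Cov(X,Y) = -0.9600, Var(X) = 3.8400, Var(Y) = 7.0400
rho = Cov/(sqrt(VarX)*sqrt(VarY)) = -0.1846

-0.1846


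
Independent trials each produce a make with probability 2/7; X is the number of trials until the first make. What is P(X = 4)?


P(X=4) = (1-p)^3 * p = (5/7)^3 * 2/7
= 125/343 * 2/7 = 250/2401

250/2401


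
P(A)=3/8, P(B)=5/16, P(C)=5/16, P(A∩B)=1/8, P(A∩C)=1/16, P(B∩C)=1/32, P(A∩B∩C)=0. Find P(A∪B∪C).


P(A∪B∪C) = P(A)+P(B)+P(C) - P(AB)-P(AC)-P(BC) + P(ABC)
= 3/8+5/16+5/16 - 1/8-1/16-1/32 + 0
= 25/32

25/32


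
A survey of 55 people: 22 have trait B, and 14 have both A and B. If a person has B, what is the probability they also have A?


P(A|B) = P(A∩B)/P(B) = (14/55)/(22/55) = 14/22 = 7/11

7/11


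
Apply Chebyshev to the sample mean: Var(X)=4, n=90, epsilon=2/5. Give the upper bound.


Var(Xbar) = Var(X)/n = 4/90
Chebyshev: P(|Xbar-mu| >= 2/5) <= Var(Xbar)/(2/5)^2 = (2/45)/(4/25) = 5/18

5/18


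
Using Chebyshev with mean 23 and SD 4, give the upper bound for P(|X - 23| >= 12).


k = 12/4 = 3
Chebyshev: P(|X-mu| >= k*sigma) <= 1/k^2 = 1/3^2 = 1/9

1/9


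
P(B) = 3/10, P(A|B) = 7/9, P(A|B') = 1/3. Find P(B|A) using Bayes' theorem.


P(A) = P(A|B)P(B) + P(A|B')P(B') = 7/9*3/10 + 1/3*7/10 = 7/15
P(B|A) = P(A|B)P(B)/P(A) = (7/30)/(7/15) = 1/2

1/2


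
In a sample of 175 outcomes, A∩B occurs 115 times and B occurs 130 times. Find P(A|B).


P(A|B) = P(A∩B)/P(B) = (115/175)/(130/175) = 115/130 = 23/26

23/26


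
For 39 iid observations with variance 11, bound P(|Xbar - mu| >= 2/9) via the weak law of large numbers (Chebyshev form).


Var(Xbar) = Var(X)/n = 11/39
Chebyshev: P(|Xbar-mu| >= 2/9) <= Var(Xbar)/(2/9)^2 = (11/39)/(4/81) = 297/52
Bound exceeds 1, so trivial bound: 1

1


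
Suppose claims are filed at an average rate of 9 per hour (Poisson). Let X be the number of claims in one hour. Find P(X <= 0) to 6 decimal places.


P(X<=0) = e^(-9)*9^0/0!
≈ 0.0001234098
≈ 0.000123

0.000123


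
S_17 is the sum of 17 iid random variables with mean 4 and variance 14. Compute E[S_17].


E[S_n] = n*E[X_1] = 17*4 = 68

68


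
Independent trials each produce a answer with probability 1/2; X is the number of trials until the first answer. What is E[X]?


For geometric (trials until first success), E[X] = 1/p = 1/(1/2) = 2

2


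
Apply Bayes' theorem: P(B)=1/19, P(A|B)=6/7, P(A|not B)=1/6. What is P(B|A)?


P(A) = P(A|B)P(B) + P(A|B')P(B') = 6/7*1/19 + 1/6*18/19 = 27/133
P(B|A) = P(A|B)P(B)/P(A) = (6/133)/(27/133) = 2/9

2/9


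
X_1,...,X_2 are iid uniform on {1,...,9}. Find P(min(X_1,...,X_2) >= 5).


P(min >= 5) = P(all X_i >= 5) = (P(X_1 >= 5))^2
= (5/9)^2 = 25/81

25/81


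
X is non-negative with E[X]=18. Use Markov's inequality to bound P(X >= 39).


Markov: P(X >= a) <= E[X]/a
P(X >= 39) <= 18/39 = 6/13

6/13


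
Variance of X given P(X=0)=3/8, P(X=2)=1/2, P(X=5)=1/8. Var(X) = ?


E[X] = 13/8, E[X^2] = 41/8
Var(X) = E[X^2] - (E[X])^2 = 41/8 - (13/8)^2 = 159/64

159/64


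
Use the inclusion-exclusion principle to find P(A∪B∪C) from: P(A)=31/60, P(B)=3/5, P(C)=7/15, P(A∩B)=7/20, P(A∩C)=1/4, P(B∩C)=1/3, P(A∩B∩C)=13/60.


P(A∪B∪C) = P(A)+P(B)+P(C) - P(AB)-P(AC)-P(BC) + P(ABC)
= 31/60+3/5+7/15 - 7/20-1/4-1/3 + 13/60
= 13/15

13/15


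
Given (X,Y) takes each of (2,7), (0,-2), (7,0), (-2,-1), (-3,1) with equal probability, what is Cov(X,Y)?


E[X]=4/5, E[Y]=1, E[XY]=13/5
Cov(X,Y) = E[XY] - E[X]E[Y] = 13/5 - 4/5*1 = 9/5

9/5


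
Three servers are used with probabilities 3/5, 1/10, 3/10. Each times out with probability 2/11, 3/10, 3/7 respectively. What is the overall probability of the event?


P(A) = P(A|B1)P(B1) + P(A|B2)P(B2) + P(A|B3)P(B3)
= 2/11*3/5 + 3/10*1/10 + 3/7*3/10
= 6/55 + 3/100 + 9/70 = 2061/7700

2061/7700


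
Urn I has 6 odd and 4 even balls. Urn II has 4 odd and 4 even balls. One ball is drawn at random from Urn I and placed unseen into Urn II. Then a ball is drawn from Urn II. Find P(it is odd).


P(transfer odd) = 6/10 = 3/5; P(transfer even) = 2/5
If odd transferred: Urn II has 5 odd of 9, so P(odd|odd moved) = 5/9
If even transferred: Urn II has 4 odd of 9, so P(odd|even moved) = 4/9
By total probability: P(odd) = 3/5*5/9 + 2/5*4/9 = 23/45

23/45


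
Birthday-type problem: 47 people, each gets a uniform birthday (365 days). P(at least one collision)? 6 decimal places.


P(all different) = prod((365-i)/365 for i=0..46) = 0.045226
P(at least one match) = 1 - 0.045226 = 0.954774

0.954774


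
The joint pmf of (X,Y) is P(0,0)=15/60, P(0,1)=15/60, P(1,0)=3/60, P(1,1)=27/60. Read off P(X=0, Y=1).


Read from table: P(X=0, Y=1) = 15/60 = 1/4

1/4


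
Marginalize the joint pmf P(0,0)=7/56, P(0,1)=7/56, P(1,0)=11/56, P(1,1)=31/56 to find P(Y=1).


P(Y=1) = P(0,1)+P(1,1) = 7/56 + 31/56 = 38/56 = 19/28

19/28


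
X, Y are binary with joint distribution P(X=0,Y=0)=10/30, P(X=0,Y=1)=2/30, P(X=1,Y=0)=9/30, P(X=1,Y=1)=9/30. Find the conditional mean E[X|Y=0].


P(Y=0) = 19/30
E[X|Y=0] = (0*10 + 1*9)/19 = 9/19

9/19


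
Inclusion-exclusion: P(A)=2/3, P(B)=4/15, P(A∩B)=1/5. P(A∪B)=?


P(A∪B) = P(A) + P(B) - P(A∩B)
= 2/3 + 4/15 - 1/5 = 11/15

11/15


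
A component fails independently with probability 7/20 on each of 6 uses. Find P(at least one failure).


P(at least one) = 1 - P(none)
P(none) = (1 - 7/20)^6 = (13/20)^6 = 4826809/64000000
P(at least one) = 1 - 4826809/64000000 = 59173191/64000000

59173191/64000000


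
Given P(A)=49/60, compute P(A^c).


P(A') = 1 - P(A) = 1 - 49/60 = 11/60

11/60


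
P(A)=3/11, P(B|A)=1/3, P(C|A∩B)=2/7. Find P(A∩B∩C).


P(A∩B∩C) = P(A) * P(B|A) * P(C|A∩B)
= 3/11 * 1/3 * 2/7
= 1/11 * 2/7 = 2/77

2/77


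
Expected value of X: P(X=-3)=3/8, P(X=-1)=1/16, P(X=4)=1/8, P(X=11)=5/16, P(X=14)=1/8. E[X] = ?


E[X] = sum(x * P(x))
= -3*3/8 - 1*1/16 + 4*1/8 + 11*5/16 + 14*1/8
= 9/2

9/2


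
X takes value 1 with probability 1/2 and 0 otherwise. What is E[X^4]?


For Bernoulli: X in {0,1}
E[X^4] = 0^4*(1-1/2) + 1^4*1/2 = 1/2

1/2


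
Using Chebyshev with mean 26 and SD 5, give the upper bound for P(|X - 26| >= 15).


k = 15/5 = 3
Chebyshev: P(|X-mu| >= k*sigma) <= 1/k^2 = 1/3^2 = 1/9

1/9


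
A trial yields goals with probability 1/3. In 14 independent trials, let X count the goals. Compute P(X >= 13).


P(X>=13) = P(X=13) + P(X=14)
= 28/4782969 + 1/4782969
= 29/4782969

29/4782969


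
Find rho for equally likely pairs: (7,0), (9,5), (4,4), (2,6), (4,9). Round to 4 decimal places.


Cov(X,Y) = -3.1600, Var(X) = 6.1600, Var(Y) = 8.5600
rho = Cov/(sqrt(VarX)*sqrt(VarY)) = -0.4352

-0.4352


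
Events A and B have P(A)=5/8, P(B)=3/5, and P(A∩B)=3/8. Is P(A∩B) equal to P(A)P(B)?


P(A)*P(B) = 5/8*3/5 = 3/8
P(A∩B) = 3/8, which equals P(A)P(B), so independent

Yes, A and B are independent


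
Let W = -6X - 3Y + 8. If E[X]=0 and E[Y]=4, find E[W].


E[-6X - 3Y + 8] = -6*E[X] - 3*E[Y] + 8
= (-6)*(0) + (-3)*(4) + (8)
= 0 - 12 + 8 = -4

-4


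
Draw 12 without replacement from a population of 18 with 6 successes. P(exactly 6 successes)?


P(X=6) = C(6,6)*C(12,6) / C(18,12)
= 1*924 / 18564
= 924/18564 = 11/221

11/221


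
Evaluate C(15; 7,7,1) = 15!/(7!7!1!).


15! = 1307674368000
Denominator: 7!=5040 * 7!=5040 * 1!=1
Coefficient = 1307674368000 / 25401600 = 51480

51480


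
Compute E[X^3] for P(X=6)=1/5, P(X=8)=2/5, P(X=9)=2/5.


E[X^3] = sum(g(x)*P(x))
= 216*1/5 + 512*2/5 + 729*2/5
= 2698/5

2698/5


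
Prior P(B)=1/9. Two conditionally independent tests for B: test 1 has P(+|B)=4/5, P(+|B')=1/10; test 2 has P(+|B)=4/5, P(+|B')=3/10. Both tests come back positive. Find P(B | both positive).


After test 1: P(+) = 4/5*1/9 + 1/10*8/9 = 8/45
P(B|+) = (4/45)/(8/45) = 1/2
After test 2 (use post1 as new prior): P(+) = 4/5*1/2 + 3/10*1/2 = 11/20
P(B|+,+) = (2/5)/(11/20) = 8/11

8/11


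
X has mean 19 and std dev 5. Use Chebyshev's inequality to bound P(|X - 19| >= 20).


k = 20/5 = 4
Chebyshev: P(|X-mu| >= k*sigma) <= 1/k^2 = 1/4^2 = 1/16

1/16


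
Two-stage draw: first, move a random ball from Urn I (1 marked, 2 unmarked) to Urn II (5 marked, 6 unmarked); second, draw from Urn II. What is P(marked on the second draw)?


P(transfer marked) = 1/3; P(transfer unmarked) = 2/3
If marked transferred: Urn II has 6 marked of 12, so P(marked|marked moved) = 1/2
If unmarked transferred: Urn II has 5 marked of 12, so P(marked|unmarked moved) = 5/12
By total probability: P(marked) = 1/3*1/2 + 2/3*5/12 = 4/9

4/9


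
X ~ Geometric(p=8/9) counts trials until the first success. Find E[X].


For geometric (trials until first success), E[X] = 1/p = 1/(8/9) = 9/8

9/8


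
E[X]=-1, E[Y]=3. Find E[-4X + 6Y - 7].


E[-4X + 6Y - 7] = -4*E[X] + 6*E[Y] - 7
= (-4)*(-1) + (6)*(3) + (-7)
= 4 + 18 - 7 = 15

15


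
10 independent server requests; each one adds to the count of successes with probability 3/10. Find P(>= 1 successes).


P(at least one) = 1 - P(none)
P(none) = (1 - 3/10)^10 = (7/10)^10 = 282475249/10000000000
P(at least one) = 1 - 282475249/10000000000 = 9717524751/10000000000

9717524751/10000000000


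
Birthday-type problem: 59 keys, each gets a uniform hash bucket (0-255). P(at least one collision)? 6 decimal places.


P(all different) = prod((256-i)/256 for i=0..58) = 0.000703
P(at least one match) = 1 - 0.000703 = 0.999297

0.999297


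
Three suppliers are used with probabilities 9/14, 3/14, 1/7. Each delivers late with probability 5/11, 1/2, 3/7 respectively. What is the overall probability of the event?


P(A) = P(A|B1)P(B1) + P(A|B2)P(B2) + P(A|B3)P(B3)
= 5/11*9/14 + 1/2*3/14 + 3/7*1/7
= 45/154 + 3/28 + 3/49 = 993/2156

993/2156


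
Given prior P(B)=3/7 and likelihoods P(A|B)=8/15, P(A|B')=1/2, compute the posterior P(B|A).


P(A) = P(A|B)P(B) + P(A|B')P(B') = 8/15*3/7 + 1/2*4/7 = 18/35
P(B|A) = P(A|B)P(B)/P(A) = (8/35)/(18/35) = 4/9

4/9


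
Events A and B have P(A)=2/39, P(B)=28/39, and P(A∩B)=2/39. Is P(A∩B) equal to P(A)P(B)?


P(A)*P(B) = 2/39*28/39 = 56/1521
P(A∩B) = 2/39 != 56/1521, so not independent

No, A and B are not independent


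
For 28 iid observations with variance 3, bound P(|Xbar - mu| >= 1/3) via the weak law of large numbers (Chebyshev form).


Var(Xbar) = Var(X)/n = 3/28
Chebyshev: P(|Xbar-mu| >= 1/3) <= Var(Xbar)/(1/3)^2 = (3/28)/(1/9) = 27/28

27/28


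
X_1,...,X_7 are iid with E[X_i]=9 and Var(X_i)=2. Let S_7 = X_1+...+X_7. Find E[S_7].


E[S_n] = n*E[X_1] = 7*9 = 63

63


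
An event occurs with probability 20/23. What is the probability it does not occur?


P(A') = 1 - P(A) = 1 - 20/23 = 3/23

3/23


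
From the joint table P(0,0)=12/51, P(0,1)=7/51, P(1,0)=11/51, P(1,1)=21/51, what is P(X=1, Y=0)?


Read from table: P(X=1, Y=0) = 11/51

11/51


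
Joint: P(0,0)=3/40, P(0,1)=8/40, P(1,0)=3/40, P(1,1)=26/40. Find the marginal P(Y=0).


P(Y=0) = P(0,0)+P(1,0) = 3/40 + 3/40 = 6/40 = 3/20

3/20


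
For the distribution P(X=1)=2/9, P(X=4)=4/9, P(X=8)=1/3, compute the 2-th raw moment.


E[X^2] = sum(x^2 * P(x))
= 1*2/9 + 16*4/9 + 64*1/3
= 86/3

86/3


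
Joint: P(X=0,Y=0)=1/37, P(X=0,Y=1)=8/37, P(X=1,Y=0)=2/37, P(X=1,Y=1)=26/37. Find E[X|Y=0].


P(Y=0) = 3/37
E[X|Y=0] = (0*1 + 1*2)/3 = 2/3

2/3


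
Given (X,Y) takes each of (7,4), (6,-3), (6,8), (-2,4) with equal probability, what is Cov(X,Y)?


E[X]=17/4, E[Y]=13/4, E[XY]=25/2
Cov(X,Y) = E[XY] - E[X]E[Y] = 25/2 - 17/4*13/4 = -21/16

-21/16


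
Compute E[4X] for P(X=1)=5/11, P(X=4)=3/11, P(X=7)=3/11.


E[4X] = sum(g(x)*P(x))
= 4*5/11 + 16*3/11 + 28*3/11
= 152/11

152/11


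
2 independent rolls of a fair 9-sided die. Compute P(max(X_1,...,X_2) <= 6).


P(max <= 6) = P(all X_i <= 6) = (P(X_1 <= 6))^2
= (6/9)^2 = (2/3)^2 = 4/9

4/9


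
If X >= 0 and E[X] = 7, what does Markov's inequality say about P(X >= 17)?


Markov: P(X >= a) <= E[X]/a
P(X >= 17) <= 7/17

7/17


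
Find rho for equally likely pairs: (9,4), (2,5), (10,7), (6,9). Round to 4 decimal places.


Cov(X,Y) = 0.3125, Var(X) = 9.6875, Var(Y) = 3.6875
rho = Cov/(sqrt(VarX)*sqrt(VarY)) = 0.0523

0.0523


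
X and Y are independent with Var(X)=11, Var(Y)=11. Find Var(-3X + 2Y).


Independence => Cov(X,Y)=0
Var(-3X + 2Y) = (-3)^2*Var(X) + 2^2*Var(Y)
= 9*11 + 4*11 = 143

143


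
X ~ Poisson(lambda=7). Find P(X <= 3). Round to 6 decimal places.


P(X<=3) = e^(-7)*7^0/0! + e^(-7)*7^1/1! + e^(-7)*7^2/2! + e^(-7)*7^3/3!
≈ 0.0009118820 + 0.0063831738 + 0.0223411082 + 0.0521292524
= 0.0817654164
≈ 0.081765

0.081765


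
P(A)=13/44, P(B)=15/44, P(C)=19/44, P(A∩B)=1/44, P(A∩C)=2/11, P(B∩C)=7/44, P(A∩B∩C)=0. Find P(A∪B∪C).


P(A∪B∪C) = P(A)+P(B)+P(C) - P(AB)-P(AC)-P(BC) + P(ABC)
= 13/44+15/44+19/44 - 1/44-2/11-7/44 + 0
= 31/44

31/44


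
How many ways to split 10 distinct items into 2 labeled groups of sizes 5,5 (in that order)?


10! = 3628800
Denominator: 5!=120 * 5!=120
Coefficient = 3628800 / 14400 = 252

252


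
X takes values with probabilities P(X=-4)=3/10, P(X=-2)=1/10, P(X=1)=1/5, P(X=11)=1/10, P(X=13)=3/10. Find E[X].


E[X] = sum(x * P(x))
= -4*3/10 - 2*1/10 + 1*1/5 + 11*1/10 + 13*3/10
= 19/5

19/5


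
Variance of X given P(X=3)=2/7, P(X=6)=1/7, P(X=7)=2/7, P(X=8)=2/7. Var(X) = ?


E[X] = 6, E[X^2] = 40
Var(X) = E[X^2] - (E[X])^2 = 40 - (6)^2 = 4

4


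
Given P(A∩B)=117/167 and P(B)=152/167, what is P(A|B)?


P(A|B) = P(A∩B)/P(B) = (117/167)/(152/167) = 117/152

117/152


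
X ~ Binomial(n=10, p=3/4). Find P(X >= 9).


P(X>=9) = P(X=9) + P(X=10)
= 98415/524288 + 59049/1048576
= 255879/1048576

255879/1048576


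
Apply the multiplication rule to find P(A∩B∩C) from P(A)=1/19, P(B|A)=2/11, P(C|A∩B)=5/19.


P(A∩B∩C) = P(A) * P(B|A) * P(C|A∩B)
= 1/19 * 2/11 * 5/19
= 2/209 * 5/19 = 10/3971

10/3971


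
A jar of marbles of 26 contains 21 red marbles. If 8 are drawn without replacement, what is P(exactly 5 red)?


P(X=5) = C(21,5)*C(5,3) / C(26,8)
= 20349*10 / 1562275
= 203490/1562275 = 2142/16445

2142/16445


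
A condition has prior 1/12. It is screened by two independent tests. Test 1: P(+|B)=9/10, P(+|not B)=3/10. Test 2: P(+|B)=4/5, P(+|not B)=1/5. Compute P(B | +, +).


After test 1: P(+) = 9/10*1/12 + 3/10*11/12 = 7/20
P(B|+) = (3/40)/(7/20) = 3/14
After test 2 (use post1 as new prior): P(+) = 4/5*3/14 + 1/5*11/14 = 23/70
P(B|+,+) = (6/35)/(23/70) = 12/23

12/23


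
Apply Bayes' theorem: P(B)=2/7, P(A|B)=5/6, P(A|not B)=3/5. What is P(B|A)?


P(A) = P(A|B)P(B) + P(A|B')P(B') = 5/6*2/7 + 3/5*5/7 = 2/3
P(B|A) = P(A|B)P(B)/P(A) = (5/21)/(2/3) = 5/14

5/14


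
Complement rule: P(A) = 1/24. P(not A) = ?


P(A') = 1 - P(A) = 1 - 1/24 = 23/24

23/24


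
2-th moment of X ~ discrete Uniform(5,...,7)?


E[X^2] = (1/3) * sum(x^2 for x=5..7)
= 110/3

110/3


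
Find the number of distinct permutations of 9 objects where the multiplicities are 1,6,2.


9! = 362880
Denominator: 1!=1 * 6!=720 * 2!=2
Coefficient = 362880 / 1440 = 252

252


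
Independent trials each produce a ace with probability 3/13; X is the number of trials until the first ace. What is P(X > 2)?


P(X > 2) = P(first 2 trials all fail) = (1-p)^2 = (10/13)^2 = 100/169

100/169


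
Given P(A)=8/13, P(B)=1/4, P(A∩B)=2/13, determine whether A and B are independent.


P(A)*P(B) = 8/13*1/4 = 2/13
P(A∩B) = 2/13, which equals P(A)P(B), so independent

Yes, A and B are independent


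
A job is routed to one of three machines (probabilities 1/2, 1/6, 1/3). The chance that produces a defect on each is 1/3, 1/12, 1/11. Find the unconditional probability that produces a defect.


P(A) = P(A|B1)P(B1) + P(A|B2)P(B2) + P(A|B3)P(B3)
= 1/3*1/2 + 1/12*1/6 + 1/11*1/3
= 1/6 + 1/72 + 1/33 = 167/792

167/792


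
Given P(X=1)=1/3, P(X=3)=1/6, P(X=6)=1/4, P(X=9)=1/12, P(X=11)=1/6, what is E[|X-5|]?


E[|X-5|] = sum(g(x)*P(x))
= 4*1/3 + 2*1/6 + 1*1/4 + 4*1/12 + 6*1/6
= 13/4

13/4


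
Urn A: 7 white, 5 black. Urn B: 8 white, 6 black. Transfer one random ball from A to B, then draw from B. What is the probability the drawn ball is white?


P(transfer white) = 7/12; P(transfer black) = 5/12
If white transferred: Urn II has 9 white of 15, so P(white|white moved) = 3/5
If black transferred: Urn II has 8 white of 15, so P(white|black moved) = 8/15
By total probability: P(white) = 7/12*3/5 + 5/12*8/15 = 103/180

103/180


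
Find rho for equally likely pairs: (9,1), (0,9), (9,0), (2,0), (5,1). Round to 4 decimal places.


Cov(X,Y) = -8.2000, Var(X) = 13.2000, Var(Y) = 11.7600
rho = Cov/(sqrt(VarX)*sqrt(VarY)) = -0.6581

-0.6581


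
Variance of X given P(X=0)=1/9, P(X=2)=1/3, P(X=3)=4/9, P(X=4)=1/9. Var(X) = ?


E[X] = 22/9, E[X^2] = 64/9
Var(X) = E[X^2] - (E[X])^2 = 64/9 - (22/9)^2 = 92/81

92/81


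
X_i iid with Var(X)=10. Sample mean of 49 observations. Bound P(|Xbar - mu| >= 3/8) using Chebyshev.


Var(Xbar) = Var(X)/n = 10/49
Chebyshev: P(|Xbar-mu| >= 3/8) <= Var(Xbar)/(3/8)^2 = (10/49)/(9/64) = 640/441
Bound exceeds 1, so trivial bound: 1

1


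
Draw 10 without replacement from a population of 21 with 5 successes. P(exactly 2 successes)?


P(X=2) = C(5,2)*C(16,8) / C(21,10)
= 10*12870 / 352716
= 128700/352716 = 825/2261

825/2261


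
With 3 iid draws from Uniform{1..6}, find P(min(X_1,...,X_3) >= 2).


P(min >= 2) = P(all X_i >= 2) = (P(X_1 >= 2))^3
= (5/6)^3 = 125/216

125/216


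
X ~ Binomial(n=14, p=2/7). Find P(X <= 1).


P(X<=1) = P(X=0) + P(X=1)
= 6103515625/678223072849 + 4882812500/96889010407
= 40283203125/678223072849

40283203125/678223072849


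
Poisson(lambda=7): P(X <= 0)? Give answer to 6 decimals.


P(X<=0) = e^(-7)*7^0/0!
≈ 0.0009118820
≈ 0.000912

0.000912


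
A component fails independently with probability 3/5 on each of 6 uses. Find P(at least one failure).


P(at least one) = 1 - P(none)
P(none) = (1 - 3/5)^6 = (2/5)^6 = 64/15625
P(at least one) = 1 - 64/15625 = 15561/15625

15561/15625


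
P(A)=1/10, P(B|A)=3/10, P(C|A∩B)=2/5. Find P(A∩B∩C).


P(A∩B∩C) = P(A) * P(B|A) * P(C|A∩B)
= 1/10 * 3/10 * 2/5
= 3/100 * 2/5 = 3/250

3/250


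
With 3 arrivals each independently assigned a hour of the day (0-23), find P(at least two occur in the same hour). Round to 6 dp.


P(all different) = prod((24-i)/24 for i=0..2) = 0.878472
P(at least one match) = 1 - 0.878472 = 0.121528

0.121528


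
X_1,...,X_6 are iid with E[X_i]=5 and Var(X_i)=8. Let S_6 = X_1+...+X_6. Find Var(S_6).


By independence, Var(S_n) = n*Var(X_1) = 6*8 = 48

48


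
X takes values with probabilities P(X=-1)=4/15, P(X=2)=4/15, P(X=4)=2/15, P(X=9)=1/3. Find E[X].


E[X] = sum(x * P(x))
= -1*4/15 + 2*4/15 + 4*2/15 + 9*1/3
= 19/5

19/5


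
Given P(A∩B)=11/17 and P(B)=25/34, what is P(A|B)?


P(A|B) = P(A∩B)/P(B) = (22/34)/(25/34) = 22/25

22/25


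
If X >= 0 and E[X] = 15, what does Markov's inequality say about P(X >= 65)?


Markov: P(X >= a) <= E[X]/a
P(X >= 65) <= 15/65 = 3/13

3/13


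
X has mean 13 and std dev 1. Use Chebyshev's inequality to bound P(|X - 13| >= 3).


k = 3/1 = 3
Chebyshev: P(|X-mu| >= k*sigma) <= 1/k^2 = 1/3^2 = 1/9

1/9


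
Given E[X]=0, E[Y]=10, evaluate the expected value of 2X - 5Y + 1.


E[2X - 5Y + 1] = 2*E[X] - 5*E[Y] + 1
= (2)*(0) + (-5)*(10) + (1)
= 0 - 50 + 1 = -49

-49


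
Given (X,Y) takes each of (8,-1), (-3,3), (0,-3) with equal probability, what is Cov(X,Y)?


E[X]=5/3, E[Y]=-1/3, E[XY]=-17/3
Cov(X,Y) = E[XY] - E[X]E[Y] = -17/3 - 5/3*-1/3 = -46/9

-46/9
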